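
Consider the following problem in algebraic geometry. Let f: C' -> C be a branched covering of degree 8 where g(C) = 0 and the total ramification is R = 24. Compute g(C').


Riemann-Hurwitz formula: 2g' - 2 = d(2g - 2) + R
Given: d = 8, g = 0, R = 24
2g' - 2 = 8*(2*0 - 2) + 24
2g' - 2 = 8*(-2) + 24
2g' - 2 = -16 + 24 = 8
2g' = 10
g' = 5

5


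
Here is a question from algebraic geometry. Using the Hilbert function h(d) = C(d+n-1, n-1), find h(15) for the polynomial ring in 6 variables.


The Hilbert function for the polynomial ring in 6 variables is:
h(d) = C(d+n-1, n-1)
h(15) = C(15+6-1, 6-1) = C(20, 5)
= 20! / (5! * 15!)
= 15504

15504


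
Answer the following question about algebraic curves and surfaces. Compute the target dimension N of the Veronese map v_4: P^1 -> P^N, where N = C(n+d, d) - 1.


The Veronese embedding v_d: P^n -> P^N maps each point to all
degree-d monomials in n+1 homogeneous coordinates.
N = C(n+d, d) - 1
N = C(1+4, 4) - 1
N = C(5, 4) - 1
C(5, 4) = 5
N = 5 - 1 = 4

4


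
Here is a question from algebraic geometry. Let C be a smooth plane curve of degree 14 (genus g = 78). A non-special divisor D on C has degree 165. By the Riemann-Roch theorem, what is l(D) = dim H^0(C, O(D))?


First, compute the genus of a smooth plane curve of degree 14:
g = (d-1)(d-2)/2 = (14-1)(14-2)/2 = 78
For a non-special divisor D (i.e., h^1(D) = 0), Riemann-Roch gives:
l(D) = deg(D) - g + 1
Since deg(D) = 165 >= 2g - 1 = 155, D is non-special.
l(D) = 165 - 78 + 1 = 88

88


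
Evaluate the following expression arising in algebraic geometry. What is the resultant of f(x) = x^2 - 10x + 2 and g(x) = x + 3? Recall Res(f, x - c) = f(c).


For Res(f, x - c), we evaluate f at x = c.
f(-3) = (-3)^2 - 10*(-3) + 2
= 9 + 30 + 2
= 39 + 2 = 41
Res(f, g) = 41

41


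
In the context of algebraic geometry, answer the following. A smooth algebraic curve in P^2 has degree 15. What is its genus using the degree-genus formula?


Using the genus formula for smooth plane curves:
g = (d-1)(d-2)/2
g = (15-1)(15-2)/2
g = 14*13/2
g = 182/2 = 91

91


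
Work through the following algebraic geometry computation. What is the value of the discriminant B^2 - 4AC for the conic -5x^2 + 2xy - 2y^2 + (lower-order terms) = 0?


The discriminant of a conic Ax^2 + Bxy + Cy^2 + ... = 0 is B^2 - 4AC.
B^2 = 2^2 = 4
4AC = 4*(-5)*(-2) = 40
Discriminant = 4 - 40 = -36

-36


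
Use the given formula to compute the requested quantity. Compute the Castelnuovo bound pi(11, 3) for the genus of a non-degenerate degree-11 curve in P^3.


Castelnuovo's bound: write d - 1 = m(r-1) + epsilon with 0 <= epsilon < r-1.
d - 1 = 11 - 1 = 10
r - 1 = 3 - 1 = 2
10 = 5*2 + 0, so m = 5, epsilon = 0
pi(d, r) = m(m-1)(r-1)/2 + m*epsilon
= 5*4*2/2 + 5*0
= 40/2 + 0
= 20 + 0 = 20

20


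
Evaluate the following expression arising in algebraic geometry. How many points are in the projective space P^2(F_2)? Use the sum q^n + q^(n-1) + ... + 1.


P^2(F_2) has (q^(n+1) - 1)/(q - 1) points.
= 2^2 + 2^1 + 2^0
= 4 + 2 + 1
= 7

7


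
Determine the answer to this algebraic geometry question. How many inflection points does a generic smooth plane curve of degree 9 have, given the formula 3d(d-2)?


For a general smooth plane curve C of degree d, the inflection points are
the intersection of C with its Hessian curve, which has degree 3(d-2).
By Bezout, the total intersection number is d * 3(d-2) = 9 * 21 = 189.
For a general curve every flex is ordinary, so each contributes
multiplicity 1 to C·Hess(C), and the number of distinct inflection
points is 3d(d-2).
Inflection points = 3*9*(9-2) = 3*9*7 = 189

189


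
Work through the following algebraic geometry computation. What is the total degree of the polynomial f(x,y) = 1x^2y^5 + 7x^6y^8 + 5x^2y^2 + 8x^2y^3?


Examine each term for its total degree (sum of exponents).
  Term '1x^2y^5' has total degree 2+5 = 7.
  Term '7x^6y^8' has total degree 6+8 = 14.
  Term '5x^2y^2' has total degree 2+2 = 4.
  Term '8x^2y^3' has total degree 2+3 = 5.
The maximum total degree among all terms is 14.

14


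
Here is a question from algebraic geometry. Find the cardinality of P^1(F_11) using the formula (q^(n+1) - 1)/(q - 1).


P^1(F_11) has (q^(n+1) - 1)/(q - 1) points.
= 11^1 + 11^0
= 11 + 1
= 12

12


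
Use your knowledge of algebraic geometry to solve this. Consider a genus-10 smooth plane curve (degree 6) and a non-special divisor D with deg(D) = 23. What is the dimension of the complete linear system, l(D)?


First, compute the genus of a smooth plane curve of degree 6:
g = (d-1)(d-2)/2 = (6-1)(6-2)/2 = 10
For a non-special divisor D (i.e., h^1(D) = 0), Riemann-Roch gives:
l(D) = deg(D) - g + 1
Since deg(D) = 23 >= 2g - 1 = 19, D is non-special.
l(D) = 23 - 10 + 1 = 14

14


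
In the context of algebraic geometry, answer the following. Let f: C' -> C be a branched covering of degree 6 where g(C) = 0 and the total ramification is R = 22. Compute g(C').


Riemann-Hurwitz formula: 2g' - 2 = d(2g - 2) + R
Given: d = 6, g = 0, R = 22
2g' - 2 = 6*(2*0 - 2) + 22
2g' - 2 = 6*(-2) + 22
2g' - 2 = -12 + 22 = 10
2g' = 12
g' = 6

6


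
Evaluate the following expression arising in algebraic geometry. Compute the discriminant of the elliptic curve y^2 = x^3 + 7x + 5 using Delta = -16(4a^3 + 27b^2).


Compute each component:
4a^3 = 4*7^3 = 4*343 = 1372
27b^2 = 27*5^2 = 27*25 = 675
4a^3 + 27b^2 = 1372 + 675 = 2047
Delta = -16*2047 = -32752

-32752


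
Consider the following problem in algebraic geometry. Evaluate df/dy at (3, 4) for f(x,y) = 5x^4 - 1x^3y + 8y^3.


df/dy = (-1)*x^3 + 3*8*y^2
At (3,4): (-1)*3^3 + 3*8*4^2
= -27 + 384
= 357

357


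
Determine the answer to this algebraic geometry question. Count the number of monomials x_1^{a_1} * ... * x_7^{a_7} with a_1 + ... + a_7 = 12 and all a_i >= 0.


The number of degree-12 monomials in 7 variables is C(d+n-1, n-1).
= C(12+7-1, 7-1) = C(18, 6)
= 18564

18564


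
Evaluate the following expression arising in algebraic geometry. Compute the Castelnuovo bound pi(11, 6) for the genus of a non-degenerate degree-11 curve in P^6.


Castelnuovo's bound: write d - 1 = m(r-1) + epsilon with 0 <= epsilon < r-1.
d - 1 = 11 - 1 = 10
r - 1 = 6 - 1 = 5
10 = 2*5 + 0, so m = 2, epsilon = 0
pi(d, r) = m(m-1)(r-1)/2 + m*epsilon
= 2*1*5/2 + 2*0
= 10/2 + 0
= 5 + 0 = 5

5


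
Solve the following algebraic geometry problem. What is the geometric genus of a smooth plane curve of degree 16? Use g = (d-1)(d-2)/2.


Using the genus formula for smooth plane curves:
g = (d-1)(d-2)/2
g = (16-1)(16-2)/2
g = 15*14/2
g = 210/2 = 105

105


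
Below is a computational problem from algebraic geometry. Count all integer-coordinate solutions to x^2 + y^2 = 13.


Systematically check integer values of x where x^2 <= 13.
For each valid x, check if 13 - x^2 is a perfect square.
x=2: 13 - 4 = 9, sqrt = 3 (valid)
x=3: 13 - 9 = 4, sqrt = 2 (valid)
Total integer solutions found: 8

8


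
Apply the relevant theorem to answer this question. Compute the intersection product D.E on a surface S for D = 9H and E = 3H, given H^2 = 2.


Using bilinearity of the intersection pairing on a surface S:
(aH).(bH) = ab * (H.H)
We have H^2 = 2.
D.E = (9H).(3H) = 9*3*2
= 27*2
= 54

54


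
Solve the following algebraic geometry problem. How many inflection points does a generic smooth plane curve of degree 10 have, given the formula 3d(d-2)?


For a general smooth plane curve C of degree d, the inflection points are
the intersection of C with its Hessian curve, which has degree 3(d-2).
By Bezout, the total intersection number is d * 3(d-2) = 10 * 24 = 240.
For a general curve every flex is ordinary, so each contributes
multiplicity 1 to C·Hess(C), and the number of distinct inflection
points is 3d(d-2).
Inflection points = 3*10*(10-2) = 3*10*8 = 240

240


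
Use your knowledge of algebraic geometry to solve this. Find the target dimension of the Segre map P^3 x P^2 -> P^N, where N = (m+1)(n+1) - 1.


The Segre embedding maps P^m x P^n into P^N via
all products of coordinates from each factor.
N = (m+1)(n+1) - 1
N = (3+1)(2+1) - 1
N = 4*3 - 1
N = 12 - 1 = 11

11


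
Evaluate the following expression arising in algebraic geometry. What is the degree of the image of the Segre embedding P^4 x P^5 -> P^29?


The degree of the Segre variety P^4 x P^5 is C(m+n, m).
= C(9, 4)
= 126

126


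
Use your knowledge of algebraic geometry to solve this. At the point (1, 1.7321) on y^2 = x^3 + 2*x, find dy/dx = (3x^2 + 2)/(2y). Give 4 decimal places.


Using implicit differentiation of y^2 = x^3 + 2*x:
2y * dy/dx = 3x^2 + 2
dy/dx = (3x^2 + 2)/(2y)
Numerator: 3*1^2 + 2 = 5
Denominator: 2*1.7321 = 3.4642
dy/dx = 5/3.4642 = 1.4433

1.4433


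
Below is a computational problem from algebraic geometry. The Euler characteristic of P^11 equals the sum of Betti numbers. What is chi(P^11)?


The complex projective space P^11 has one cell in each even real dimension 0, 2, ..., 22.
The cohomology groups are H^{2k}(P^11) = Z for k = 0,...,11, and 0 otherwise.
Euler characteristic = sum of Betti numbers = 1 per even-dimensional cohomology group.
chi(P^11) = 11 + 1 = 12

12


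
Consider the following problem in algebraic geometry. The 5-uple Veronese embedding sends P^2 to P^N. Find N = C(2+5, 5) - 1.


The Veronese embedding v_d: P^n -> P^N maps each point to all
degree-d monomials in n+1 homogeneous coordinates.
N = C(n+d, d) - 1
N = C(2+5, 5) - 1
N = C(7, 5) - 1
C(7, 5) = 21
N = 21 - 1 = 20

20


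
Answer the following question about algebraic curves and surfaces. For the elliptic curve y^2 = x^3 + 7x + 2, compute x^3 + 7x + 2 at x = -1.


Compute x^3 + 7x + 2 at x = -1:
x^3 = (-1)^3 = -1
7*x = 7*(-1) = -7
Sum: -1 - 7 + 2 = -6

-6


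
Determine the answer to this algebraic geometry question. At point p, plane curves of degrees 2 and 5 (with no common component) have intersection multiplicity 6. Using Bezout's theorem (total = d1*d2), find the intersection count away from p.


By Bezout's theorem, the total intersection number is d1 * d2.
Total = 2 * 5 = 10
Intersection multiplicity at p = 6
Remaining intersections = 10 - 6 = 4

4


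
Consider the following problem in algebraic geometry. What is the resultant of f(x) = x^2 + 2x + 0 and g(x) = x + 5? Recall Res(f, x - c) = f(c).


For Res(f, x - c), we evaluate f at x = c.
f(-5) = (-5)^2 + 2*(-5) + 0
= 25 - 10 + 0
= 15 + 0 = 15
Res(f, g) = 15

15


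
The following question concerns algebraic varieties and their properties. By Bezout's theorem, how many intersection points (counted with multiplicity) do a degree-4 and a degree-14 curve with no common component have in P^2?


Bezout's theorem states the intersection count equals the product of degrees.
Intersection count = 4 * 14 = 56

56


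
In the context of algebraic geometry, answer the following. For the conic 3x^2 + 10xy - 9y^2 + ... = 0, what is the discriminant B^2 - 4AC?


The discriminant of a conic Ax^2 + Bxy + Cy^2 + ... = 0 is B^2 - 4AC.
B^2 = 10^2 = 100
4AC = 4*3*(-9) = -108
Discriminant = 100 + 108 = 208

208


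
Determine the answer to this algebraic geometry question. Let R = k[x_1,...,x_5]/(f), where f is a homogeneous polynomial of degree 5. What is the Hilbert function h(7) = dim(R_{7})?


For R = k[x_1,...,x_n]/(f) with f homogeneous of degree e:
The Hilbert series is (1 - t^e)/(1 - t)^n.
So h(d) = C(d+n-1, n-1) - C(d-e+n-1, n-1) for d >= e.
With n=5, e=5, d=7:
C(7+5-1, 5-1) = C(11, 4) = 330
C(7-5+5-1, 5-1) = C(6, 4) = 15
h(7) = 330 - 15 = 315

315


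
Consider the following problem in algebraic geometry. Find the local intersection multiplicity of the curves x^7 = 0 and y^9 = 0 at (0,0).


The intersection multiplicity of V(x^a) and V(y^b) at the origin is:
I(O; V(x^7), V(y^9)) = dim_k(k[x,y]/(x^7, y^9))
A basis for k[x,y]/(x^7, y^9) is the set of monomials x^i * y^j
where 0 <= i < 7 and 0 <= j < 9.
The number of such monomials is 7 * 9 = 63

63


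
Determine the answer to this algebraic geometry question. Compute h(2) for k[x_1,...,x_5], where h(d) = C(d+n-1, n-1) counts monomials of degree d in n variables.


The Hilbert function for the polynomial ring in 5 variables is:
h(d) = C(d+n-1, n-1)
h(2) = C(2+5-1, 5-1) = C(6, 4)
= 6! / (4! * 2!)
= 15

15


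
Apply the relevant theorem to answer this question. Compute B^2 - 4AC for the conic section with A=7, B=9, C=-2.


The discriminant of a conic Ax^2 + Bxy + Cy^2 + ... = 0 is B^2 - 4AC.
B^2 = 9^2 = 81
4AC = 4*7*(-2) = -56
Discriminant = 81 + 56 = 137

137


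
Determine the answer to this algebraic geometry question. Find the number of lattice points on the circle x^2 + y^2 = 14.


Systematically check integer values of x where x^2 <= 14.
For each valid x, check if 14 - x^2 is a perfect square.
Total integer solutions found: 0

0


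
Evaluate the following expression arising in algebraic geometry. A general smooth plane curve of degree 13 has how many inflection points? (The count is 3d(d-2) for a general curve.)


For a general smooth plane curve C of degree d, the inflection points are
the intersection of C with its Hessian curve, which has degree 3(d-2).
By Bezout, the total intersection number is d * 3(d-2) = 13 * 33 = 429.
For a general curve every flex is ordinary, so each contributes
multiplicity 1 to C·Hess(C), and the number of distinct inflection
points is 3d(d-2).
Inflection points = 3*13*(13-2) = 3*13*11 = 429

429


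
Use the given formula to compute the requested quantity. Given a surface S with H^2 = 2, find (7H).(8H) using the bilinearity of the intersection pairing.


Using bilinearity of the intersection pairing on a surface S:
(aH).(bH) = ab * (H.H)
We have H^2 = 2.
D.E = (7H).(8H) = 7*8*2
= 56*2
= 112

112


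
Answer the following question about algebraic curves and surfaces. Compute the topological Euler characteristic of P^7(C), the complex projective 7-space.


The complex projective space P^7 has one cell in each even real dimension 0, 2, ..., 14.
The cohomology groups are H^{2k}(P^7) = Z for k = 0,...,7, and 0 otherwise.
Euler characteristic = sum of Betti numbers = 1 per even-dimensional cohomology group.
chi(P^7) = 7 + 1 = 8

8


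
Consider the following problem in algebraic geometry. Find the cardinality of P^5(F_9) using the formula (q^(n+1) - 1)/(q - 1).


P^5(F_9) has (q^(n+1) - 1)/(q - 1) points.
= 9^5 + 9^4 + 9^3 + 9^2 + 9^1 + 9^0
= 59049 + 6561 + 729 + 81 + 9 + 1
= 66430

66430


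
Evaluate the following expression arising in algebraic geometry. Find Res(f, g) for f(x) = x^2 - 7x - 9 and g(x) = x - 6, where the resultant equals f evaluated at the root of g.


For Res(f, x - c), we evaluate f at x = c.
f(6) = 6^2 - 7*6 - 9
= 36 - 42 - 9
= -6 - 9 = -15
Res(f, g) = -15

-15


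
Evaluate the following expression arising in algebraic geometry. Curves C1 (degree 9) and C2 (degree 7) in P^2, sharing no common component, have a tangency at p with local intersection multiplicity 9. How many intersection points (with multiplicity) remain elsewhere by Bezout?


By Bezout's theorem, the total intersection number is d1 * d2.
Total = 9 * 7 = 63
Intersection multiplicity at p = 9
Remaining intersections = 63 - 9 = 54

54


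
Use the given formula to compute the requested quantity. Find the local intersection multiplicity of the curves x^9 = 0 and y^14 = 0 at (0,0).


The intersection multiplicity of V(x^a) and V(y^b) at the origin is:
I(O; V(x^9), V(y^14)) = dim_k(k[x,y]/(x^9, y^14))
A basis for k[x,y]/(x^9, y^14) is the set of monomials x^i * y^j
where 0 <= i < 9 and 0 <= j < 14.
The number of such monomials is 9 * 14 = 126

126


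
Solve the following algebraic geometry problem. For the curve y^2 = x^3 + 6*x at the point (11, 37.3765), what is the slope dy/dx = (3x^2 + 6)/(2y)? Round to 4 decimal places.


Using implicit differentiation of y^2 = x^3 + 6*x:
2y * dy/dx = 3x^2 + 6
dy/dx = (3x^2 + 6)/(2y)
Numerator: 3*11^2 + 6 = 369
Denominator: 2*37.3765 = 74.753
dy/dx = 369/74.753 = 4.9363

4.9363


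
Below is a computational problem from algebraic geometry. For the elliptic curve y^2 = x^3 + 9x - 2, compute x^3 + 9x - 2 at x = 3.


Compute x^3 + 9x - 2 at x = 3:
x^3 = 3^3 = 27
9*x = 9*3 = 27
Sum: 27 + 27 - 2 = 52

52


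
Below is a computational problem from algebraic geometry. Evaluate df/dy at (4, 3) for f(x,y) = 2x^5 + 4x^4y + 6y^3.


df/dy = 4*x^4 + 3*6*y^2
At (4,3): 4*4^4 + 3*6*3^2
= 1024 + 162
= 1186

1186


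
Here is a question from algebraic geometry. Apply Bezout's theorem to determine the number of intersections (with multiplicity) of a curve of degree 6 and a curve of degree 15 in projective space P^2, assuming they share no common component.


Bezout's theorem states the intersection count equals the product of degrees.
Intersection count = 6 * 15 = 90

90


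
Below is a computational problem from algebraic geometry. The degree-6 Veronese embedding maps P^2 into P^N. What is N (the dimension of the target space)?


The Veronese embedding v_d: P^n -> P^N maps each point to all
degree-d monomials in n+1 homogeneous coordinates.
N = C(n+d, d) - 1
N = C(2+6, 6) - 1
N = C(8, 6) - 1
C(8, 6) = 28
N = 28 - 1 = 27

27


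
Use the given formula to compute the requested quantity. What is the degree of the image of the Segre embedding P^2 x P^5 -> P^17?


The degree of the Segre variety P^2 x P^5 is C(m+n, m).
= C(7, 2)
= 21

21


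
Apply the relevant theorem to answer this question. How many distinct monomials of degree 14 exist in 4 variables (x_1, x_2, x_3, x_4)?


The number of degree-14 monomials in 4 variables is C(d+n-1, n-1).
= C(14+4-1, 4-1) = C(17, 3)
= 680

680


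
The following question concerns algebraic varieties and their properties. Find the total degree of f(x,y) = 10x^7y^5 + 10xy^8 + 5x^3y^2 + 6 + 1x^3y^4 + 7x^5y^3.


Examine each term for its total degree (sum of exponents).
  Term '10x^7y^5' has total degree 7+5 = 12.
  Term '10xy^8' has total degree 1+8 = 9.
  Term '5x^3y^2' has total degree 3+2 = 5.
  Term '6' has total degree 0+0 = 0.
  Term '1x^3y^4' has total degree 3+4 = 7.
  Term '7x^5y^3' has total degree 5+3 = 8.
The maximum total degree among all terms is 12.

12


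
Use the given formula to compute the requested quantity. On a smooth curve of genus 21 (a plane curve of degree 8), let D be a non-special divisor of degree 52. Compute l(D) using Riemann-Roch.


First, compute the genus of a smooth plane curve of degree 8:
g = (d-1)(d-2)/2 = (8-1)(8-2)/2 = 21
For a non-special divisor D (i.e., h^1(D) = 0), Riemann-Roch gives:
l(D) = deg(D) - g + 1
Since deg(D) = 52 >= 2g - 1 = 41, D is non-special.
l(D) = 52 - 21 + 1 = 32

32


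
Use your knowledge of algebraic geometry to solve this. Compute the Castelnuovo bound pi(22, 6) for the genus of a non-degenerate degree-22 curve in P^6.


Castelnuovo's bound: write d - 1 = m(r-1) + epsilon with 0 <= epsilon < r-1.
d - 1 = 22 - 1 = 21
r - 1 = 6 - 1 = 5
21 = 4*5 + 1, so m = 4, epsilon = 1
pi(d, r) = m(m-1)(r-1)/2 + m*epsilon
= 4*3*5/2 + 4*1
= 60/2 + 4
= 30 + 4 = 34

34


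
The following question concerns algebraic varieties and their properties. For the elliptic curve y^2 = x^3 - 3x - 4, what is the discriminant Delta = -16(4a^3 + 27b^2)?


Compute each component:
4a^3 = 4*(-3)^3 = 4*(-27) = -108
27b^2 = 27*(-4)^2 = 27*16 = 432
4a^3 + 27b^2 = -108 + 432 = 324
Delta = -16*324 = -5184

-5184


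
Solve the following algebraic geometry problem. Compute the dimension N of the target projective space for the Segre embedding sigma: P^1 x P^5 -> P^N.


The Segre embedding maps P^m x P^n into P^N via
all products of coordinates from each factor.
N = (m+1)(n+1) - 1
N = (1+1)(5+1) - 1
N = 2*6 - 1
N = 12 - 1 = 11

11


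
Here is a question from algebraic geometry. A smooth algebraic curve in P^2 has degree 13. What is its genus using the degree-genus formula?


Using the genus formula for smooth plane curves:
g = (d-1)(d-2)/2
g = (13-1)(13-2)/2
g = 12*11/2
g = 132/2 = 66

66


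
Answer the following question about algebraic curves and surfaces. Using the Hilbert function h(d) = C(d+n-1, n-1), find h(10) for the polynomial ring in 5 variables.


The Hilbert function for the polynomial ring in 5 variables is:
h(d) = C(d+n-1, n-1)
h(10) = C(10+5-1, 5-1) = C(14, 4)
= 14! / (4! * 10!)
= 1001

1001


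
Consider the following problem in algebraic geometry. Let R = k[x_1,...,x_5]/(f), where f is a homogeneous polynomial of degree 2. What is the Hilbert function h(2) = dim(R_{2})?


For R = k[x_1,...,x_n]/(f) with f homogeneous of degree e:
The Hilbert series is (1 - t^e)/(1 - t)^n.
So h(d) = C(d+n-1, n-1) - C(d-e+n-1, n-1) for d >= e.
With n=5, e=2, d=2:
C(2+5-1, 5-1) = C(6, 4) = 15
C(2-2+5-1, 5-1) = C(4, 4) = 1
h(2) = 15 - 1 = 14

14


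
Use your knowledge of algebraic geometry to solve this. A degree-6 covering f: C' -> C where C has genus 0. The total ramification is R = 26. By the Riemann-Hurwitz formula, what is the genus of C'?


Riemann-Hurwitz formula: 2g' - 2 = d(2g - 2) + R
Given: d = 6, g = 0, R = 26
2g' - 2 = 6*(2*0 - 2) + 26
2g' - 2 = 6*(-2) + 26
2g' - 2 = -12 + 26 = 14
2g' = 16
g' = 8

8


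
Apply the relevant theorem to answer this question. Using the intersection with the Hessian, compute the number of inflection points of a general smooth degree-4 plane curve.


For a general smooth plane curve C of degree d, the inflection points are
the intersection of C with its Hessian curve, which has degree 3(d-2).
By Bezout, the total intersection number is d * 3(d-2) = 4 * 6 = 24.
For a general curve every flex is ordinary, so each contributes
multiplicity 1 to C·Hess(C), and the number of distinct inflection
points is 3d(d-2).
Inflection points = 3*4*(4-2) = 3*4*2 = 24

24


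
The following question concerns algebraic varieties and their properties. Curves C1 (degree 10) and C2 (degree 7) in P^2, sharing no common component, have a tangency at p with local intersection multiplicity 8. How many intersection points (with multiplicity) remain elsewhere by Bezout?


By Bezout's theorem, the total intersection number is d1 * d2.
Total = 10 * 7 = 70
Intersection multiplicity at p = 8
Remaining intersections = 70 - 8 = 62

62


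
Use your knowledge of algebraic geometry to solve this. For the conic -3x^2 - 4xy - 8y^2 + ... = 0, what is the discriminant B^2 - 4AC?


The discriminant of a conic Ax^2 + Bxy + Cy^2 + ... = 0 is B^2 - 4AC.
B^2 = (-4)^2 = 16
4AC = 4*(-3)*(-8) = 96
Discriminant = 16 - 96 = -80

-80


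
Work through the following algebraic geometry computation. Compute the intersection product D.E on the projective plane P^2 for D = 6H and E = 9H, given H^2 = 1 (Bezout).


Using bilinearity of the intersection pairing on the projective plane P^2:
(aH).(bH) = ab * (H.H)
We have H^2 = 1 (Bezout).
D.E = (6H).(9H) = 6*9*1
= 54*1
= 54

54


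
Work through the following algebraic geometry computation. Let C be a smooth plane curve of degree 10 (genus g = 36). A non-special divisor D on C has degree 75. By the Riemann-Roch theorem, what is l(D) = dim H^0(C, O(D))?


First, compute the genus of a smooth plane curve of degree 10:
g = (d-1)(d-2)/2 = (10-1)(10-2)/2 = 36
For a non-special divisor D (i.e., h^1(D) = 0), Riemann-Roch gives:
l(D) = deg(D) - g + 1
Since deg(D) = 75 >= 2g - 1 = 71, D is non-special.
l(D) = 75 - 36 + 1 = 40

40


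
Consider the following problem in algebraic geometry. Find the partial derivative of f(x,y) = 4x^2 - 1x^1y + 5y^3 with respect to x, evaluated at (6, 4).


df/dx = 2*4*x^1 + 1*(-1)*x^0*y
At (6,4): 2*4*6^1 + 1*(-1)*6^0*4
= 48 - 4
= 44

44


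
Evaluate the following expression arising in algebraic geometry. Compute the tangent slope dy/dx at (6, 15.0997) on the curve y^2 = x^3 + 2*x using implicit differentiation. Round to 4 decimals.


Using implicit differentiation of y^2 = x^3 + 2*x:
2y * dy/dx = 3x^2 + 2
dy/dx = (3x^2 + 2)/(2y)
Numerator: 3*6^2 + 2 = 110
Denominator: 2*15.0997 = 30.1994
dy/dx = 110/30.1994 = 3.6425

3.6425


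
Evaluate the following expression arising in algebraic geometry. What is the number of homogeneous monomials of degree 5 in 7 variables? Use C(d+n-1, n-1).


The number of degree-5 monomials in 7 variables is C(d+n-1, n-1).
= C(5+7-1, 7-1) = C(11, 6)
= 462

462


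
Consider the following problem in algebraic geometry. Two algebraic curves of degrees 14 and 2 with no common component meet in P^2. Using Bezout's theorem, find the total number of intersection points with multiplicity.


Bezout's theorem states the intersection count equals the product of degrees.
Intersection count = 14 * 2 = 28

28


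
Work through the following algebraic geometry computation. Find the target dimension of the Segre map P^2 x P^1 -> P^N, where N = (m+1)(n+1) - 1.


The Segre embedding maps P^m x P^n into P^N via
all products of coordinates from each factor.
N = (m+1)(n+1) - 1
N = (2+1)(1+1) - 1
N = 3*2 - 1
N = 6 - 1 = 5

5


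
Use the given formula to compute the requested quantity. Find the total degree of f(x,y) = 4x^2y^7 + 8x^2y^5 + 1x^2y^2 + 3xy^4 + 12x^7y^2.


Examine each term for its total degree (sum of exponents).
  Term '4x^2y^7' has total degree 2+7 = 9.
  Term '8x^2y^5' has total degree 2+5 = 7.
  Term '1x^2y^2' has total degree 2+2 = 4.
  Term '3xy^4' has total degree 1+4 = 5.
  Term '12x^7y^2' has total degree 7+2 = 9.
The maximum total degree among all terms is 9.

9


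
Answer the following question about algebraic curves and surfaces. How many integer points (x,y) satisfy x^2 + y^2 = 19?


Systematically check integer values of x where x^2 <= 19.
For each valid x, check if 19 - x^2 is a perfect square.
Total integer solutions found: 0

0


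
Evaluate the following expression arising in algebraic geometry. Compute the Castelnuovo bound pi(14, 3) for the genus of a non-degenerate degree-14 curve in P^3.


Castelnuovo's bound: write d - 1 = m(r-1) + epsilon with 0 <= epsilon < r-1.
d - 1 = 14 - 1 = 13
r - 1 = 3 - 1 = 2
13 = 6*2 + 1, so m = 6, epsilon = 1
pi(d, r) = m(m-1)(r-1)/2 + m*epsilon
= 6*5*2/2 + 6*1
= 60/2 + 6
= 30 + 6 = 36

36


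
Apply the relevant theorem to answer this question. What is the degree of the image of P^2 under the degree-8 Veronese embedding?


The Veronese variety v_8(P^2) has degree d^r.
d^r = 8^2 = 64

64


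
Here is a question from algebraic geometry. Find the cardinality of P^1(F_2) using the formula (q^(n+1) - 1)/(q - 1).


P^1(F_2) has (q^(n+1) - 1)/(q - 1) points.
= 2^1 + 2^0
= 2 + 1
= 3

3


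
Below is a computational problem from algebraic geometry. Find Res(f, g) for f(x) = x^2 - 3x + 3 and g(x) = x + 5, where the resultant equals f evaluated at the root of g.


For Res(f, x - c), we evaluate f at x = c.
f(-5) = (-5)^2 - 3*(-5) + 3
= 25 + 15 + 3
= 40 + 3 = 43
Res(f, g) = 43

43


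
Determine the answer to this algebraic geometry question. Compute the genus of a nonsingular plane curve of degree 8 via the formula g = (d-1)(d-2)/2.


Using the genus formula for smooth plane curves:
g = (d-1)(d-2)/2
g = (8-1)(8-2)/2
g = 7*6/2
g = 42/2 = 21

21


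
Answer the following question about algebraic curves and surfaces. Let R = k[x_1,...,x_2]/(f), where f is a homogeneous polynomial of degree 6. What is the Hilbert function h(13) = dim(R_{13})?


For R = k[x_1,...,x_n]/(f) with f homogeneous of degree e:
The Hilbert series is (1 - t^e)/(1 - t)^n.
So h(d) = C(d+n-1, n-1) - C(d-e+n-1, n-1) for d >= e.
With n=2, e=6, d=13:
C(13+2-1, 2-1) = C(14, 1) = 14
C(13-6+2-1, 2-1) = C(8, 1) = 8
h(13) = 14 - 8 = 6

6


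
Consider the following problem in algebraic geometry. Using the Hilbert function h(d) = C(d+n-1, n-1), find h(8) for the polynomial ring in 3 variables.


The Hilbert function for the polynomial ring in 3 variables is:
h(d) = C(d+n-1, n-1)
h(8) = C(8+3-1, 3-1) = C(10, 2)
= 10! / (2! * 8!)
= 45

45


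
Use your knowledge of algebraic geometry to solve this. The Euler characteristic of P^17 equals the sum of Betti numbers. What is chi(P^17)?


The complex projective space P^17 has one cell in each even real dimension 0, 2, ..., 34.
The cohomology groups are H^{2k}(P^17) = Z for k = 0,...,17, and 0 otherwise.
Euler characteristic = sum of Betti numbers = 1 per even-dimensional cohomology group.
chi(P^17) = 17 + 1 = 18

18


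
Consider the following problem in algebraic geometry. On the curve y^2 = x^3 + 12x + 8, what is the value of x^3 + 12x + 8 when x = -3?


Compute x^3 + 12x + 8 at x = -3:
x^3 = (-3)^3 = -27
12*x = 12*(-3) = -36
Sum: -27 - 36 + 8 = -55

-55


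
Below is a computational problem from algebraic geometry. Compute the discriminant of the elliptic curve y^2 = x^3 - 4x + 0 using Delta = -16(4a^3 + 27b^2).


Compute each component:
4a^3 = 4*(-4)^3 = 4*(-64) = -256
27b^2 = 27*0^2 = 27*0 = 0
4a^3 + 27b^2 = -256 + 0 = -256
Delta = -16*(-256) = 4096

4096


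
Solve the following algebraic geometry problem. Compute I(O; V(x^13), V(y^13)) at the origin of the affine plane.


The intersection multiplicity of V(x^a) and V(y^b) at the origin is:
I(O; V(x^13), V(y^13)) = dim_k(k[x,y]/(x^13, y^13))
A basis for k[x,y]/(x^13, y^13) is the set of monomials x^i * y^j
where 0 <= i < 13 and 0 <= j < 13.
The number of such monomials is 13 * 13 = 169

169


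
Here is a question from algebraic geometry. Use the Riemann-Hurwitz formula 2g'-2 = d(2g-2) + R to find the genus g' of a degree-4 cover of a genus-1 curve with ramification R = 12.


Riemann-Hurwitz formula: 2g' - 2 = d(2g - 2) + R
Given: d = 4, g = 1, R = 12
2g' - 2 = 4*(2*1 - 2) + 12
2g' - 2 = 4*0 + 12
2g' - 2 = 0 + 12 = 12
2g' = 14
g' = 7

7


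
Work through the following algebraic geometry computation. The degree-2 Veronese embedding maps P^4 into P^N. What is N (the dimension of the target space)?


The Veronese embedding v_d: P^n -> P^N maps each point to all
degree-d monomials in n+1 homogeneous coordinates.
N = C(n+d, d) - 1
N = C(4+2, 2) - 1
N = C(6, 2) - 1
C(6, 2) = 15
N = 15 - 1 = 14

14


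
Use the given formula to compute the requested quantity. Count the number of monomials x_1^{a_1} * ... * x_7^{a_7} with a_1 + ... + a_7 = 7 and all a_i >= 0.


The number of degree-7 monomials in 7 variables is C(d+n-1, n-1).
= C(7+7-1, 7-1) = C(13, 6)
= 1716

1716


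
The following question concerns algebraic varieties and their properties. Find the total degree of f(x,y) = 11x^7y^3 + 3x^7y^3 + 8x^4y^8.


Examine each term for its total degree (sum of exponents).
  Term '11x^7y^3' has total degree 7+3 = 10.
  Term '3x^7y^3' has total degree 7+3 = 10.
  Term '8x^4y^8' has total degree 4+8 = 12.
The maximum total degree among all terms is 12.

12


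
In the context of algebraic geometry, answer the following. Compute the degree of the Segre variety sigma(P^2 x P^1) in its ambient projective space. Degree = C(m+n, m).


The degree of the Segre variety P^2 x P^1 is C(m+n, m).
= C(3, 2)
= 3

3


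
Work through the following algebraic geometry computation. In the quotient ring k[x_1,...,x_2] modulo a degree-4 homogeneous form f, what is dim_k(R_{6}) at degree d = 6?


For R = k[x_1,...,x_n]/(f) with f homogeneous of degree e:
The Hilbert series is (1 - t^e)/(1 - t)^n.
So h(d) = C(d+n-1, n-1) - C(d-e+n-1, n-1) for d >= e.
With n=2, e=4, d=6:
C(6+2-1, 2-1) = C(7, 1) = 7
C(6-4+2-1, 2-1) = C(3, 1) = 3
h(6) = 7 - 3 = 4

4


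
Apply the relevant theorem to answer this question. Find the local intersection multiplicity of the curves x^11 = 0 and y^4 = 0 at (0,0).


The intersection multiplicity of V(x^a) and V(y^b) at the origin is:
I(O; V(x^11), V(y^4)) = dim_k(k[x,y]/(x^11, y^4))
A basis for k[x,y]/(x^11, y^4) is the set of monomials x^i * y^j
where 0 <= i < 11 and 0 <= j < 4.
The number of such monomials is 11 * 4 = 44

44


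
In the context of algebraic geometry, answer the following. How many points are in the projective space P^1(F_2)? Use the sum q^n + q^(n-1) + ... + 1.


P^1(F_2) has (q^(n+1) - 1)/(q - 1) points.
= 2^1 + 2^0
= 2 + 1
= 3

3


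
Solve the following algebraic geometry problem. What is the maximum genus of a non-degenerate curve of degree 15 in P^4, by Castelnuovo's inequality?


Castelnuovo's bound: write d - 1 = m(r-1) + epsilon with 0 <= epsilon < r-1.
d - 1 = 15 - 1 = 14
r - 1 = 4 - 1 = 3
14 = 4*3 + 2, so m = 4, epsilon = 2
pi(d, r) = m(m-1)(r-1)/2 + m*epsilon
= 4*3*3/2 + 4*2
= 36/2 + 8
= 18 + 8 = 26

26


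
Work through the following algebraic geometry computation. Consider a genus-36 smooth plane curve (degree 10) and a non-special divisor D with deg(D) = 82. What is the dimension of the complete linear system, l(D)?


First, compute the genus of a smooth plane curve of degree 10:
g = (d-1)(d-2)/2 = (10-1)(10-2)/2 = 36
For a non-special divisor D (i.e., h^1(D) = 0), Riemann-Roch gives:
l(D) = deg(D) - g + 1
Since deg(D) = 82 >= 2g - 1 = 71, D is non-special.
l(D) = 82 - 36 + 1 = 47

47


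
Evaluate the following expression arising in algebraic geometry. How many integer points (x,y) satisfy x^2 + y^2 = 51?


Systematically check integer values of x where x^2 <= 51.
For each valid x, check if 51 - x^2 is a perfect square.
Total integer solutions found: 0

0


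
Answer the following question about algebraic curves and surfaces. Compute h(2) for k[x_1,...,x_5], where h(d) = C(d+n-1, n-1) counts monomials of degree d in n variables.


The Hilbert function for the polynomial ring in 5 variables is:
h(d) = C(d+n-1, n-1)
h(2) = C(2+5-1, 5-1) = C(6, 4)
= 6! / (4! * 2!)
= 15

15


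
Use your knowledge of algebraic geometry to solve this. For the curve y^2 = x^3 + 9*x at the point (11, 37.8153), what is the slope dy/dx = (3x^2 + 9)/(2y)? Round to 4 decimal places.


Using implicit differentiation of y^2 = x^3 + 9*x:
2y * dy/dx = 3x^2 + 9
dy/dx = (3x^2 + 9)/(2y)
Numerator: 3*11^2 + 9 = 372
Denominator: 2*37.8153 = 75.6306
dy/dx = 372/75.6306 = 4.9186

4.9186


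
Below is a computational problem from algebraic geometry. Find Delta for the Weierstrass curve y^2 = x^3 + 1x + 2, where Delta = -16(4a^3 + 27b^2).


Compute each component:
4a^3 = 4*1^3 = 4*1 = 4
27b^2 = 27*2^2 = 27*4 = 108
4a^3 + 27b^2 = 4 + 108 = 112
Delta = -16*112 = -1792

-1792


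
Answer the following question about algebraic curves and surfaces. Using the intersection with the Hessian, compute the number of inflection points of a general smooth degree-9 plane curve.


For a general smooth plane curve C of degree d, the inflection points are
the intersection of C with its Hessian curve, which has degree 3(d-2).
By Bezout, the total intersection number is d * 3(d-2) = 9 * 21 = 189.
For a general curve every flex is ordinary, so each contributes
multiplicity 1 to C·Hess(C), and the number of distinct inflection
points is 3d(d-2).
Inflection points = 3*9*(9-2) = 3*9*7 = 189

189


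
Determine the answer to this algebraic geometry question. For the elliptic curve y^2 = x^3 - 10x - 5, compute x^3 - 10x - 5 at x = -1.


Compute x^3 - 10x - 5 at x = -1:
x^3 = (-1)^3 = -1
(-10)*x = (-10)*(-1) = 10
Sum: -1 + 10 - 5 = 4

4


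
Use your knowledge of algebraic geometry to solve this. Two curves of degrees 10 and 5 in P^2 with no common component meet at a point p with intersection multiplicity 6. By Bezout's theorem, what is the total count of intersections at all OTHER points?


By Bezout's theorem, the total intersection number is d1 * d2.
Total = 10 * 5 = 50
Intersection multiplicity at p = 6
Remaining intersections = 50 - 6 = 44

44


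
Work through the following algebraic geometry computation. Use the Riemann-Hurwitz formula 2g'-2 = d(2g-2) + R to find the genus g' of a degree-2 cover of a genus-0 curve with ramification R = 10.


Riemann-Hurwitz formula: 2g' - 2 = d(2g - 2) + R
Given: d = 2, g = 0, R = 10
2g' - 2 = 2*(2*0 - 2) + 10
2g' - 2 = 2*(-2) + 10
2g' - 2 = -4 + 10 = 6
2g' = 8
g' = 4

4


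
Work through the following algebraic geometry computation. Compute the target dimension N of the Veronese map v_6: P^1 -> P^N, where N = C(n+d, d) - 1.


The Veronese embedding v_d: P^n -> P^N maps each point to all
degree-d monomials in n+1 homogeneous coordinates.
N = C(n+d, d) - 1
N = C(1+6, 6) - 1
N = C(7, 6) - 1
C(7, 6) = 7
N = 7 - 1 = 6

6


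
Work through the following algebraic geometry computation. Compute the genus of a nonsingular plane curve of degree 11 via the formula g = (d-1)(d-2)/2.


Using the genus formula for smooth plane curves:
g = (d-1)(d-2)/2
g = (11-1)(11-2)/2
g = 10*9/2
g = 90/2 = 45

45


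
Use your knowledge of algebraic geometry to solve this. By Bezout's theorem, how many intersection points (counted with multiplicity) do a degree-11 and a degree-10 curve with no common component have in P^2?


Bezout's theorem states the intersection count equals the product of degrees.
Intersection count = 11 * 10 = 110

110


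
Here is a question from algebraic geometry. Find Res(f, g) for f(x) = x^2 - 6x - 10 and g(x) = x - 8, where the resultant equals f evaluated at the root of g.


For Res(f, x - c), we evaluate f at x = c.
f(8) = 8^2 - 6*8 - 10
= 64 - 48 - 10
= 16 - 10 = 6
Res(f, g) = 6

6


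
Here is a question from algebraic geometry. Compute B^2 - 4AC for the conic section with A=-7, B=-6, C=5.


The discriminant of a conic Ax^2 + Bxy + Cy^2 + ... = 0 is B^2 - 4AC.
B^2 = (-6)^2 = 36
4AC = 4*(-7)*5 = -140
Discriminant = 36 + 140 = 176

176


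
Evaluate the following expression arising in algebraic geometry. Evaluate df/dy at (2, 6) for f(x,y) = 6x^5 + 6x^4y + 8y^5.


df/dy = 6*x^4 + 5*8*y^4
At (2,6): 6*2^4 + 5*8*6^4
= 96 + 51840
= 51936

51936


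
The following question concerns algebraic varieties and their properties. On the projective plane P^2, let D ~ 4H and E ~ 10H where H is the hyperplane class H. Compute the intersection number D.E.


Using bilinearity of the intersection pairing on the projective plane P^2:
(aH).(bH) = ab * (H.H)
We have H^2 = 1 (Bezout).
D.E = (4H).(10H) = 4*10*1
= 40*1
= 40

40


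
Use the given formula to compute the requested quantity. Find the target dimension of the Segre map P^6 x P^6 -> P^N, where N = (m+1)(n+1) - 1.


The Segre embedding maps P^m x P^n into P^N via
all products of coordinates from each factor.
N = (m+1)(n+1) - 1
N = (6+1)(6+1) - 1
N = 7*7 - 1
N = 49 - 1 = 48

48


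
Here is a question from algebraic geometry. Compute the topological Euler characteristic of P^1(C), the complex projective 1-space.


The complex projective space P^1 has one cell in each even real dimension 0, 2, ..., 2.
The cohomology groups are H^{2k}(P^1) = Z for k = 0,...,1, and 0 otherwise.
Euler characteristic = sum of Betti numbers = 1 per even-dimensional cohomology group.
chi(P^1) = 1 + 1 = 2

2


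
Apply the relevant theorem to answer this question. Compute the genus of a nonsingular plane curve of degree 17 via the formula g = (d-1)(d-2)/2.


Using the genus formula for smooth plane curves:
g = (d-1)(d-2)/2
g = (17-1)(17-2)/2
g = 16*15/2
g = 240/2 = 120

120


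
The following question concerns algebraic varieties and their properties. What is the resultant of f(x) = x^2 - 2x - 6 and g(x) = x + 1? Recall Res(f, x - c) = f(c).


For Res(f, x - c), we evaluate f at x = c.
f(-1) = (-1)^2 - 2*(-1) - 6
= 1 + 2 - 6
= 3 - 6 = -3
Res(f, g) = -3

-3


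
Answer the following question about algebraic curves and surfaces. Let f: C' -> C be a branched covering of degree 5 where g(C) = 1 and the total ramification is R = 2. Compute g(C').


Riemann-Hurwitz formula: 2g' - 2 = d(2g - 2) + R
Given: d = 5, g = 1, R = 2
2g' - 2 = 5*(2*1 - 2) + 2
2g' - 2 = 5*0 + 2
2g' - 2 = 0 + 2 = 2
2g' = 4
g' = 2

2


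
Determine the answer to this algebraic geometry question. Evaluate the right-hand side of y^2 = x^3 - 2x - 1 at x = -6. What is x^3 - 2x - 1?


Compute x^3 - 2x - 1 at x = -6:
x^3 = (-6)^3 = -216
(-2)*x = (-2)*(-6) = 12
Sum: -216 + 12 - 1 = -205

-205


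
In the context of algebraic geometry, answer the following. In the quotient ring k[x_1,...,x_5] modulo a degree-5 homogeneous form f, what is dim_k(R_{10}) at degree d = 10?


For R = k[x_1,...,x_n]/(f) with f homogeneous of degree e:
The Hilbert series is (1 - t^e)/(1 - t)^n.
So h(d) = C(d+n-1, n-1) - C(d-e+n-1, n-1) for d >= e.
With n=5, e=5, d=10:
C(10+5-1, 5-1) = C(14, 4) = 1001
C(10-5+5-1, 5-1) = C(9, 4) = 126
h(10) = 1001 - 126 = 875

875
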